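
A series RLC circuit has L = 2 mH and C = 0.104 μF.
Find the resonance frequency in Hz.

Step 1 — Resonance condition Im(Z)=0 gives ω₀ = 1/√(LC).
Step 2 — ω₀ = 1/√(0.002·1.04e-07) = 6.934e+04 rad/s.
Step 3 — f₀ = ω₀/(2π) = 1.104e+04 Hz.

f₀ = 1.104e+04 Hz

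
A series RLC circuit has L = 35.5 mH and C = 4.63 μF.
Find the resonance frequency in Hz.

Step 1 — Resonance condition Im(Z)=0 gives ω₀ = 1/√(LC).
Step 2 — ω₀ = 1/√(0.0355·4.63e-06) = 2467 rad/s.
Step 3 — f₀ = ω₀/(2π) = 392.6 Hz.

f₀ = 392.6 Hz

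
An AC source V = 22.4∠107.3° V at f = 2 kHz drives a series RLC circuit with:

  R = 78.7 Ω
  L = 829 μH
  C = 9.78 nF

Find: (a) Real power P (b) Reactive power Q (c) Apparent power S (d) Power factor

Step 1 — Angular frequency: ω = 2π·f = 2π·2000 = 1.257e+04 rad/s.
Step 2 — Component impedances:
  R: Z = R = 78.7 Ω
  L: Z = jωL = j·1.257e+04·0.000829 = 0 + j10.42 Ω
  C: Z = 1/(jωC) = -j/(ω·C) = 0 - j8137 Ω
Step 3 — Series combination: Z_total = R + L + C = 78.7 - j8126 Ω = 8127∠-89.4° Ω.
Step 4 — Source phasor: V = 22.4∠107.3° V = -6.661 + j21.39 V.
Step 5 — Current: I = V / Z = -0.002639 - j0.0007941 A = 0.002756∠-163.3° A.
Step 6 — Complex power: S = V·I* = 0.0005979 - j0.06174 VA.
Step 7 — Real power: P = Re(S) = 0.0005979 W.
Step 8 — Reactive power: Q = Im(S) = -0.06174 VAR.
Step 9 — Apparent power: |S| = 0.06174 VA.
Step 10 — Power factor: PF = P/|S| = 0.009684 (leading).

(a) P = 0.0005979 W  (b) Q = -0.06174 VAR  (c) S = 0.06174 VA  (d) PF = 0.009684 (leading)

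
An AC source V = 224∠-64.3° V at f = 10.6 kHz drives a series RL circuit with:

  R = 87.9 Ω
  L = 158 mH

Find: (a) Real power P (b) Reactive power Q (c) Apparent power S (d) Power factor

Step 1 — Angular frequency: ω = 2π·f = 2π·1.06e+04 = 6.66e+04 rad/s.
Step 2 — Component impedances:
  R: Z = R = 87.9 Ω
  L: Z = jωL = j·6.66e+04·0.158 = 0 + j1.052e+04 Ω
Step 3 — Series combination: Z_total = R + L = 87.9 + j1.052e+04 Ω = 1.052e+04∠89.5° Ω.
Step 4 — Source phasor: V = 224∠-64.3° V = 97.14 - j201.8 V.
Step 5 — Current: I = V / Z = -0.0191 - j0.009391 A = 0.02129∠-153.8° A.
Step 6 — Complex power: S = V·I* = 0.03983 + j4.768 VA.
Step 7 — Real power: P = Re(S) = 0.03983 W.
Step 8 — Reactive power: Q = Im(S) = 4.768 VAR.
Step 9 — Apparent power: |S| = 4.768 VA.
Step 10 — Power factor: PF = P/|S| = 0.008353 (lagging).

(a) P = 0.03983 W  (b) Q = 4.768 VAR  (c) S = 4.768 VA  (d) PF = 0.008353 (lagging)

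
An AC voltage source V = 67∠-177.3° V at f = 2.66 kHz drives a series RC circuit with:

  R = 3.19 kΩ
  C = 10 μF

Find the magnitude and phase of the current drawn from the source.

Step 1 — Angular frequency: ω = 2π·f = 2π·2660 = 1.671e+04 rad/s.
Step 2 — Component impedances:
  R: Z = R = 3190 Ω
  C: Z = 1/(jωC) = -j/(ω·C) = 0 - j5.983 Ω
Step 3 — Series combination: Z_total = R + C = 3190 - j5.983 Ω = 3190∠-0.1° Ω.
Step 4 — Source phasor: V = 67∠-177.3° V = -66.93 - j3.156 V.
Step 5 — Ohm's law: I = V / Z_total = (-66.93 - j3.156) / (3190 - j5.983) = -0.02098 - j0.001029 A.
Step 6 — Convert to polar: |I| = 0.021 A, ∠I = -177.2°.

I = 0.021∠-177.2° A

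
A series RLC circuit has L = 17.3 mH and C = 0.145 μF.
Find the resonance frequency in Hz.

Step 1 — Resonance condition Im(Z)=0 gives ω₀ = 1/√(LC).
Step 2 — ω₀ = 1/√(0.0173·1.45e-07) = 1.997e+04 rad/s.
Step 3 — f₀ = ω₀/(2π) = 3178 Hz.

f₀ = 3178 Hz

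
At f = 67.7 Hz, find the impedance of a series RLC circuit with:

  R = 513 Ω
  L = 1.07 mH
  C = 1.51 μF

Step 1 — Angular frequency: ω = 2π·f = 2π·67.7 = 425.4 rad/s.
Step 2 — Component impedances:
  R: Z = R = 513 Ω
  L: Z = jωL = j·425.4·0.00107 = 0 + j0.4551 Ω
  C: Z = 1/(jωC) = -j/(ω·C) = 0 - j1557 Ω
Step 3 — Series combination: Z_total = R + L + C = 513 - j1556 Ω = 1639∠-71.8° Ω.

Z = 513 - j1556 Ω = 1639∠-71.8° Ω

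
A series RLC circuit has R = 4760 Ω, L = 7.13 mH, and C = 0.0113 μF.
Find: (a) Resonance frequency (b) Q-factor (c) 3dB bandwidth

Step 1 — Resonance: ω₀ = 1/√(LC) = 1/√(0.00713·1.13e-08) = 1.114e+05 rad/s.
Step 2 — f₀ = ω₀/(2π) = 1.773e+04 Hz.
Step 3 — Series Q: Q = ω₀L/R = 1.114e+05·0.00713/4760 = 0.1669.
Step 4 — Bandwidth: Δω = ω₀/Q = 6.676e+05 rad/s; BW = Δω/(2π) = 1.063e+05 Hz.

(a) f₀ = 1.773e+04 Hz  (b) Q = 0.1669  (c) BW = 1.063e+05 Hz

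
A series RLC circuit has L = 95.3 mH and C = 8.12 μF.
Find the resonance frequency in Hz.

Step 1 — Resonance condition Im(Z)=0 gives ω₀ = 1/√(LC).
Step 2 — ω₀ = 1/√(0.0953·8.12e-06) = 1137 rad/s.
Step 3 — f₀ = ω₀/(2π) = 180.9 Hz.

f₀ = 180.9 Hz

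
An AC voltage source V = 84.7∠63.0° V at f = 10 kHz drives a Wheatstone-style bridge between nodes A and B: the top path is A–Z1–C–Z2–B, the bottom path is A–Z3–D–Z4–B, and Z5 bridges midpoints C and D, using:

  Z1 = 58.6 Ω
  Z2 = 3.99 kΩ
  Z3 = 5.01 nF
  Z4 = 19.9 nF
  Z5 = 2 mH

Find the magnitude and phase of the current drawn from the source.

Step 1 — Angular frequency: ω = 2π·f = 2π·1e+04 = 6.283e+04 rad/s.
Step 2 — Component impedances:
  Z1: Z = R = 58.6 Ω
  Z2: Z = R = 3990 Ω
  Z3: Z = 1/(jωC) = -j/(ω·C) = 0 - j3177 Ω
  Z4: Z = 1/(jωC) = -j/(ω·C) = 0 - j799.8 Ω
  Z5: Z = jωL = j·6.283e+04·0.002 = 0 + j125.7 Ω
Step 3 — Bridge requires nodal analysis (the Z5 bridge couples midpoints C and D, so the two paths cannot be reduced to a simple series/parallel combination). Setting node B to ground and injecting 1 A at node A, the 3-node admittance system at A, C, D solves to V_A = Z_AB = 172.5 - j651 Ω = 673.5∠-75.2° Ω.
Step 4 — Source phasor: V = 84.7∠63.0° V = 38.45 + j75.47 V.
Step 5 — Ohm's law: I = V / Z_total = (38.45 + j75.47) / (172.5 - j651) = -0.0937 + j0.08388 A.
Step 6 — Convert to polar: |I| = 0.1258 A, ∠I = 138.2°.

I = 0.1258∠138.2° A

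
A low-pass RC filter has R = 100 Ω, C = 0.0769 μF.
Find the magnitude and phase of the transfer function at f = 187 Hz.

Step 1 — Angular frequency: ω = 2π·187 = 1175 rad/s.
Step 2 — Transfer function: H(jω) = 1/(1 + jωRC).
Step 3 — Denominator: 1 + jωRC = 1 + j·1175·100·7.69e-08 = 1 + j0.009035.
Step 4 — H = 0.9999 - j0.009035.
Step 5 — Magnitude: |H| = 1 (-0.0 dB); phase: φ = -0.5°.

|H| = 1 (-0.0 dB), φ = -0.5°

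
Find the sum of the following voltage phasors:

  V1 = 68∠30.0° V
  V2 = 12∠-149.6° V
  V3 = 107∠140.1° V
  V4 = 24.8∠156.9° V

Step 1 — Convert each phasor to rectangular form:
  V1 = 68·(cos(30.0°) + j·sin(30.0°)) = 58.89 + j34 V
  V2 = 12·(cos(-149.6°) + j·sin(-149.6°)) = -10.35 - j6.072 V
  V3 = 107·(cos(140.1°) + j·sin(140.1°)) = -82.09 + j68.64 V
  V4 = 24.8·(cos(156.9°) + j·sin(156.9°)) = -22.81 + j9.73 V
Step 2 — Sum components: V_total = -56.36 + j106.3 V.
Step 3 — Convert to polar: |V_total| = 120.3 V, ∠V_total = 117.9°.

V_total = 120.3∠117.9° V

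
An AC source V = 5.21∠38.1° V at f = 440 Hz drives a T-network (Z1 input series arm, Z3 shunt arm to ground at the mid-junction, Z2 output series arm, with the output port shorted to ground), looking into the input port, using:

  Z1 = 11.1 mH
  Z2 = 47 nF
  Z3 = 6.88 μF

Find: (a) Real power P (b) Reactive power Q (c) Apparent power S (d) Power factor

Step 1 — Angular frequency: ω = 2π·f = 2π·440 = 2765 rad/s.
Step 2 — Component impedances:
  Z1: Z = jωL = j·2765·0.0111 = 0 + j30.69 Ω
  Z2: Z = 1/(jωC) = -j/(ω·C) = 0 - j7696 Ω
  Z3: Z = 1/(jωC) = -j/(ω·C) = 0 - j52.57 Ω
Step 3 — With the output port shorted to ground, the output series arm Z2 runs from the junction to ground; the shunt arm Z3 also runs from the junction to ground. They appear in parallel: Z3 || Z2 = 0 - j52.22 Ω.
Step 4 — Series with input arm Z1: Z_in = Z1 + (Z3 || Z2) = 0 - j21.53 Ω = 21.53∠-90.0° Ω.
Step 5 — Source phasor: V = 5.21∠38.1° V = 4.1 + j3.215 V.
Step 6 — Current: I = V / Z = -0.1493 + j0.1904 A = 0.242∠128.1° A.
Step 7 — Complex power: S = V·I* = 0 - j1.261 VA.
Step 8 — Real power: P = Re(S) = 0 W.
Step 9 — Reactive power: Q = Im(S) = -1.261 VAR.
Step 10 — Apparent power: |S| = 1.261 VA.
Step 11 — Power factor: PF = P/|S| = 0 (leading).

(a) P = 0 W  (b) Q = -1.261 VAR  (c) S = 1.261 VA  (d) PF = 0 (leading)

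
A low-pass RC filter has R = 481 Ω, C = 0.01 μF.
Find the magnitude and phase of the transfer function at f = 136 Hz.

Step 1 — Angular frequency: ω = 2π·136 = 854.5 rad/s.
Step 2 — Transfer function: H(jω) = 1/(1 + jωRC).
Step 3 — Denominator: 1 + jωRC = 1 + j·854.5·481·1e-08 = 1 + j0.00411.
Step 4 — H = 1 - j0.00411.
Step 5 — Magnitude: |H| = 1 (-0.0 dB); phase: φ = -0.2°.

|H| = 1 (-0.0 dB), φ = -0.2°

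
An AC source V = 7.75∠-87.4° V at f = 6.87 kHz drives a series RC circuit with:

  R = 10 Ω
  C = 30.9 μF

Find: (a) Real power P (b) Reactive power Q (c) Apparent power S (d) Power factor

Step 1 — Angular frequency: ω = 2π·f = 2π·6870 = 4.317e+04 rad/s.
Step 2 — Component impedances:
  R: Z = R = 10 Ω
  C: Z = 1/(jωC) = -j/(ω·C) = 0 - j0.7497 Ω
Step 3 — Series combination: Z_total = R + C = 10 - j0.7497 Ω = 10.03∠-4.3° Ω.
Step 4 — Source phasor: V = 7.75∠-87.4° V = 0.3516 - j7.742 V.
Step 5 — Current: I = V / Z = 0.09268 - j0.7673 A = 0.7728∠-83.1° A.
Step 6 — Complex power: S = V·I* = 5.973 - j0.4478 VA.
Step 7 — Real power: P = Re(S) = 5.973 W.
Step 8 — Reactive power: Q = Im(S) = -0.4478 VAR.
Step 9 — Apparent power: |S| = 5.989 VA.
Step 10 — Power factor: PF = P/|S| = 0.9972 (leading).

(a) P = 5.973 W  (b) Q = -0.4478 VAR  (c) S = 5.989 VA  (d) PF = 0.9972 (leading)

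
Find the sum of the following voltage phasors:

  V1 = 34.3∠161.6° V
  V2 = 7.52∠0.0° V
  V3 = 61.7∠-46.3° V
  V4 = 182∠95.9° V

Step 1 — Convert each phasor to rectangular form:
  V1 = 34.3·(cos(161.6°) + j·sin(161.6°)) = -32.55 + j10.83 V
  V2 = 7.52·(cos(0.0°) + j·sin(0.0°)) = 7.52 V
  V3 = 61.7·(cos(-46.3°) + j·sin(-46.3°)) = 42.63 - j44.61 V
  V4 = 182·(cos(95.9°) + j·sin(95.9°)) = -18.71 + j181 V
Step 2 — Sum components: V_total = -1.107 + j147.3 V.
Step 3 — Convert to polar: |V_total| = 147.3 V, ∠V_total = 90.4°.

V_total = 147.3∠90.4° V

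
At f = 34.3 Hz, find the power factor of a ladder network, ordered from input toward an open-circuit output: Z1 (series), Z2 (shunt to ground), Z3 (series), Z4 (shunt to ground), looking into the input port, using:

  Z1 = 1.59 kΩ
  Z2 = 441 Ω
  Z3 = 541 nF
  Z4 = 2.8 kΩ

Step 1 — Angular frequency: ω = 2π·f = 2π·34.3 = 215.5 rad/s.
Step 2 — Component impedances:
  Z1: Z = R = 1590 Ω
  Z2: Z = R = 441 Ω
  Z3: Z = 1/(jωC) = -j/(ω·C) = 0 - j8577 Ω
  Z4: Z = R = 2800 Ω
Step 3 — Ladder network (open output): work backward from the far end, alternating series and parallel combinations. Z_in = 2024 - j19.84 Ω = 2024∠-0.6° Ω.
Step 4 — Power factor: PF = cos(φ) = Re(Z)/|Z| = 2024/2024 = 1.
Step 5 — Type: Im(Z) = -19.84 ⇒ leading (phase φ = -0.6°).

PF = 1 (leading, φ = -0.6°)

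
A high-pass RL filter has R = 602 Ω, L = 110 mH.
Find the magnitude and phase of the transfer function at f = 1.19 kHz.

Step 1 — Angular frequency: ω = 2π·1190 = 7477 rad/s.
Step 2 — Transfer function: H(jω) = jωL/(R + jωL).
Step 3 — Numerator jωL = j·822.5; denominator R + jωL = 602 + j822.5.
Step 4 — H = 0.6512 + j0.4766.
Step 5 — Magnitude: |H| = 0.8069 (-1.9 dB); phase: φ = 36.2°.

|H| = 0.8069 (-1.9 dB), φ = 36.2°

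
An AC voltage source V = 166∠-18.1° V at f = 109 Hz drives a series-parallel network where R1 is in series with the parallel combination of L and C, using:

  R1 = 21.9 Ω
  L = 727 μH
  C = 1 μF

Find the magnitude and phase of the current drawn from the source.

Step 1 — Angular frequency: ω = 2π·f = 2π·109 = 684.9 rad/s.
Step 2 — Component impedances:
  R1: Z = R = 21.9 Ω
  L: Z = jωL = j·684.9·0.000727 = 0 + j0.4979 Ω
  C: Z = 1/(jωC) = -j/(ω·C) = 0 - j1460 Ω
Step 3 — Parallel branch: L || C = 1/(1/L + 1/C) = 0 + j0.4981 Ω.
Step 4 — Series with R1: Z_total = R1 + (L || C) = 21.9 + j0.4981 Ω = 21.91∠1.3° Ω.
Step 5 — Source phasor: V = 166∠-18.1° V = 157.8 - j51.57 V.
Step 6 — Ohm's law: I = V / Z_total = (157.8 - j51.57) / (21.9 + j0.4981) = 7.148 - j2.517 A.
Step 7 — Convert to polar: |I| = 7.578 A, ∠I = -19.4°.

I = 7.578∠-19.4° A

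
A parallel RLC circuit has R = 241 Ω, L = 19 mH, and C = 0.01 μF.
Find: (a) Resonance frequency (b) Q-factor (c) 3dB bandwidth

Step 1 — Resonance: ω₀ = 1/√(LC) = 1/√(0.019·1e-08) = 7.255e+04 rad/s.
Step 2 — f₀ = ω₀/(2π) = 1.155e+04 Hz.
Step 3 — Parallel Q: Q = R/(ω₀L) = 241/(7.255e+04·0.019) = 0.1748.
Step 4 — Bandwidth: Δω = ω₀/Q = 4.149e+05 rad/s; BW = Δω/(2π) = 6.604e+04 Hz.

(a) f₀ = 1.155e+04 Hz  (b) Q = 0.1748  (c) BW = 6.604e+04 Hz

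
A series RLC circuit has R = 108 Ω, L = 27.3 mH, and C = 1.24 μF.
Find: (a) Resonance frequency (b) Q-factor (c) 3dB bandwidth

Step 1 — Resonance condition Im(Z)=0 gives ω₀ = 1/√(LC).
Step 2 — ω₀ = 1/√(0.0273·1.24e-06) = 5435 rad/s.
Step 3 — f₀ = ω₀/(2π) = 865 Hz.
Step 4 — Series Q: Q = ω₀L/R = 5435·0.0273/108 = 1.374.
Step 5 — 3dB bandwidth: Δω = ω₀/Q = 3956 rad/s; BW = Δω/(2π) = 629.6 Hz.

(a) f₀ = 865 Hz  (b) Q = 1.374  (c) BW = 629.6 Hz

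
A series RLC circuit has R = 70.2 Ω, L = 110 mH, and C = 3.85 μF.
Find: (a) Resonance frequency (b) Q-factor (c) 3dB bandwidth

Step 1 — Resonance: ω₀ = 1/√(LC) = 1/√(0.11·3.85e-06) = 1537 rad/s.
Step 2 — f₀ = ω₀/(2π) = 244.6 Hz.
Step 3 — Series Q: Q = ω₀L/R = 1537·0.11/70.2 = 2.408.
Step 4 — Bandwidth: Δω = ω₀/Q = 638.2 rad/s; BW = Δω/(2π) = 101.6 Hz.

(a) f₀ = 244.6 Hz  (b) Q = 2.408  (c) BW = 101.6 Hz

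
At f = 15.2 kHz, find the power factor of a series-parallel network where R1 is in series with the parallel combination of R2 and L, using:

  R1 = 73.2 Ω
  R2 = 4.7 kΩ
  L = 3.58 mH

Step 1 — Angular frequency: ω = 2π·f = 2π·1.52e+04 = 9.55e+04 rad/s.
Step 2 — Component impedances:
  R1: Z = R = 73.2 Ω
  R2: Z = R = 4700 Ω
  L: Z = jωL = j·9.55e+04·0.00358 = 0 + j341.9 Ω
Step 3 — Parallel branch: R2 || L = 1/(1/R2 + 1/L) = 24.74 + j340.1 Ω.
Step 4 — Series with R1: Z_total = R1 + (R2 || L) = 97.94 + j340.1 Ω = 353.9∠73.9° Ω.
Step 5 — Power factor: PF = cos(φ) = Re(Z)/|Z| = 97.94/353.9 = 0.2767.
Step 6 — Type: Im(Z) = 340.1 ⇒ lagging (phase φ = 73.9°).

PF = 0.2767 (lagging, φ = 73.9°)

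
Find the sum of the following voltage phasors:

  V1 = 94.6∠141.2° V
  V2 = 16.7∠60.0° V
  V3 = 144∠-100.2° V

Step 1 — Convert each phasor to rectangular form:
  V1 = 94.6·(cos(141.2°) + j·sin(141.2°)) = -73.73 + j59.28 V
  V2 = 16.7·(cos(60.0°) + j·sin(60.0°)) = 8.35 + j14.46 V
  V3 = 144·(cos(-100.2°) + j·sin(-100.2°)) = -25.5 - j141.7 V
Step 2 — Sum components: V_total = -90.88 - j67.98 V.
Step 3 — Convert to polar: |V_total| = 113.5 V, ∠V_total = -143.2°.

V_total = 113.5∠-143.2° V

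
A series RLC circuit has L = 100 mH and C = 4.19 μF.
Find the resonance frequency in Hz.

Step 1 — Resonance condition Im(Z)=0 gives ω₀ = 1/√(LC).
Step 2 — ω₀ = 1/√(0.1·4.19e-06) = 1545 rad/s.
Step 3 — f₀ = ω₀/(2π) = 245.9 Hz.

f₀ = 245.9 Hz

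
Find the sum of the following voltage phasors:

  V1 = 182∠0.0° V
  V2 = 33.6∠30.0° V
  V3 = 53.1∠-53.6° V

Step 1 — Convert each phasor to rectangular form:
  V1 = 182·(cos(0.0°) + j·sin(0.0°)) = 182 V
  V2 = 33.6·(cos(30.0°) + j·sin(30.0°)) = 29.1 + j16.8 V
  V3 = 53.1·(cos(-53.6°) + j·sin(-53.6°)) = 31.51 - j42.74 V
Step 2 — Sum components: V_total = 242.6 - j25.94 V.
Step 3 — Convert to polar: |V_total| = 244 V, ∠V_total = -6.1°.

V_total = 244∠-6.1° V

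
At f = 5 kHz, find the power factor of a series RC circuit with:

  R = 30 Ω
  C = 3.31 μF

Step 1 — Angular frequency: ω = 2π·f = 2π·5000 = 3.142e+04 rad/s.
Step 2 — Component impedances:
  R: Z = R = 30 Ω
  C: Z = 1/(jωC) = -j/(ω·C) = 0 - j9.617 Ω
Step 3 — Series combination: Z_total = R + C = 30 - j9.617 Ω = 31.5∠-17.8° Ω.
Step 4 — Power factor: PF = cos(φ) = Re(Z)/|Z| = 30/31.504 = 0.9523.
Step 5 — Type: Im(Z) = -9.617 ⇒ leading (phase φ = -17.8°).

PF = 0.9523 (leading, φ = -17.8°)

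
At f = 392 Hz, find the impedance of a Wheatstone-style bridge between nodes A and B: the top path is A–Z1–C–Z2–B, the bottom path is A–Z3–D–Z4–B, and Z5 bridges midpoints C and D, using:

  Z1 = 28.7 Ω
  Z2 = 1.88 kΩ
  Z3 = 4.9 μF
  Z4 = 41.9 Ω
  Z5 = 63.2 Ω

Step 1 — Angular frequency: ω = 2π·f = 2π·392 = 2463 rad/s.
Step 2 — Component impedances:
  Z1: Z = R = 28.7 Ω
  Z2: Z = R = 1880 Ω
  Z3: Z = 1/(jωC) = -j/(ω·C) = 0 - j82.86 Ω
  Z4: Z = R = 41.9 Ω
  Z5: Z = R = 63.2 Ω
Step 3 — Bridge requires nodal analysis (the Z5 bridge couples midpoints C and D, so the two paths cannot be reduced to a simple series/parallel combination). Setting node B to ground and injecting 1 A at node A, the 3-node admittance system at A, C, D solves to V_A = Z_AB = 81.07 - j43.48 Ω = 91.99∠-28.2° Ω.

Z = 81.07 - j43.48 Ω = 91.99∠-28.2° Ω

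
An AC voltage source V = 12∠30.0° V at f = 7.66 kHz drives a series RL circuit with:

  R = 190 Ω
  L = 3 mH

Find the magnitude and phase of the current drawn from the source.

Step 1 — Angular frequency: ω = 2π·f = 2π·7660 = 4.813e+04 rad/s.
Step 2 — Component impedances:
  R: Z = R = 190 Ω
  L: Z = jωL = j·4.813e+04·0.003 = 0 + j144.4 Ω
Step 3 — Series combination: Z_total = R + L = 190 + j144.4 Ω = 238.6∠37.2° Ω.
Step 4 — Source phasor: V = 12∠30.0° V = 10.39 + j6 V.
Step 5 — Ohm's law: I = V / Z_total = (10.39 + j6) / (190 + j144.4) = 0.04989 - j0.006331 A.
Step 6 — Convert to polar: |I| = 0.05029 A, ∠I = -7.2°.

I = 0.05029∠-7.2° A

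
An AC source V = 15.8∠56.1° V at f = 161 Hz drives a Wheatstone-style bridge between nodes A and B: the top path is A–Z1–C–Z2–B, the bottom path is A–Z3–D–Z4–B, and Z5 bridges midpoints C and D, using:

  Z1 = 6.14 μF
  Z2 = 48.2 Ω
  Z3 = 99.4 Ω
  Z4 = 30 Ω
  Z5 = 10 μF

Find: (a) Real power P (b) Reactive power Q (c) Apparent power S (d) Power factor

Step 1 — Angular frequency: ω = 2π·f = 2π·161 = 1012 rad/s.
Step 2 — Component impedances:
  Z1: Z = 1/(jωC) = -j/(ω·C) = 0 - j161 Ω
  Z2: Z = R = 48.2 Ω
  Z3: Z = R = 99.4 Ω
  Z4: Z = R = 30 Ω
  Z5: Z = 1/(jωC) = -j/(ω·C) = 0 - j98.85 Ω
Step 3 — Bridge requires nodal analysis (the Z5 bridge couples midpoints C and D, so the two paths cannot be reduced to a simple series/parallel combination). Setting node B to ground and injecting 1 A at node A, the 3-node admittance system at A, C, D solves to V_A = Z_AB = 80.95 - j41.68 Ω = 91.05∠-27.2° Ω.
Step 4 — Source phasor: V = 15.8∠56.1° V = 8.812 + j13.11 V.
Step 5 — Current: I = V / Z = 0.02011 + j0.1724 A = 0.1735∠83.3° A.
Step 6 — Complex power: S = V·I* = 2.438 - j1.255 VA.
Step 7 — Real power: P = Re(S) = 2.438 W.
Step 8 — Reactive power: Q = Im(S) = -1.255 VAR.
Step 9 — Apparent power: |S| = 2.742 VA.
Step 10 — Power factor: PF = P/|S| = 0.889 (leading).

(a) P = 2.438 W  (b) Q = -1.255 VAR  (c) S = 2.742 VA  (d) PF = 0.889 (leading)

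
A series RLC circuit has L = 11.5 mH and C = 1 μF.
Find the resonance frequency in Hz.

Step 1 — Resonance condition Im(Z)=0 gives ω₀ = 1/√(LC).
Step 2 — ω₀ = 1/√(0.0115·1e-06) = 9325 rad/s.
Step 3 — f₀ = ω₀/(2π) = 1484 Hz.

f₀ = 1484 Hz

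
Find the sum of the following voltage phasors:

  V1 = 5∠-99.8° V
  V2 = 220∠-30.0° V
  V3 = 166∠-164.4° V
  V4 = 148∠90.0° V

Step 1 — Convert each phasor to rectangular form:
  V1 = 5·(cos(-99.8°) + j·sin(-99.8°)) = -0.851 - j4.927 V
  V2 = 220·(cos(-30.0°) + j·sin(-30.0°)) = 190.5 - j110 V
  V3 = 166·(cos(-164.4°) + j·sin(-164.4°)) = -159.9 - j44.64 V
  V4 = 148·(cos(90.0°) + j·sin(90.0°)) = 0 + j148 V
Step 2 — Sum components: V_total = 29.79 - j11.57 V.
Step 3 — Convert to polar: |V_total| = 31.96 V, ∠V_total = -21.2°.

V_total = 31.96∠-21.2° V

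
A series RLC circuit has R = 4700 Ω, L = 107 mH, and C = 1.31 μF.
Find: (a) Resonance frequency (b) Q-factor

Step 1 — Resonance condition Im(Z)=0 gives ω₀ = 1/√(LC).
Step 2 — ω₀ = 1/√(0.107·1.31e-06) = 2671 rad/s.
Step 3 — f₀ = ω₀/(2π) = 425.1 Hz.
Step 4 — Series Q: Q = ω₀L/R = 2671·0.107/4700 = 0.06081.

(a) f₀ = 425.1 Hz  (b) Q = 0.06081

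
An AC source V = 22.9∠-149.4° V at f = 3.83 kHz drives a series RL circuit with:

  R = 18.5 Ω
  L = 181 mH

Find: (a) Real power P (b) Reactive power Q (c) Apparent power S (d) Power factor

Step 1 — Angular frequency: ω = 2π·f = 2π·3830 = 2.406e+04 rad/s.
Step 2 — Component impedances:
  R: Z = R = 18.5 Ω
  L: Z = jωL = j·2.406e+04·0.181 = 0 + j4356 Ω
Step 3 — Series combination: Z_total = R + L = 18.5 + j4356 Ω = 4356∠89.8° Ω.
Step 4 — Source phasor: V = 22.9∠-149.4° V = -19.71 - j11.66 V.
Step 5 — Current: I = V / Z = -0.002695 + j0.004514 A = 0.005257∠120.8° A.
Step 6 — Complex power: S = V·I* = 0.0005114 + j0.1204 VA.
Step 7 — Real power: P = Re(S) = 0.0005114 W.
Step 8 — Reactive power: Q = Im(S) = 0.1204 VAR.
Step 9 — Apparent power: |S| = 0.1204 VA.
Step 10 — Power factor: PF = P/|S| = 0.004247 (lagging).

(a) P = 0.0005114 W  (b) Q = 0.1204 VAR  (c) S = 0.1204 VA  (d) PF = 0.004247 (lagging)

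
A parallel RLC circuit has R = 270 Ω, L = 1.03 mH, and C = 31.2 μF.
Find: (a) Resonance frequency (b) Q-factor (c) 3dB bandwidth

Step 1 — Resonance: ω₀ = 1/√(LC) = 1/√(0.00103·3.12e-05) = 5578 rad/s.
Step 2 — f₀ = ω₀/(2π) = 887.8 Hz.
Step 3 — Parallel Q: Q = R/(ω₀L) = 270/(5578·0.00103) = 46.99.
Step 4 — Bandwidth: Δω = ω₀/Q = 118.7 rad/s; BW = Δω/(2π) = 18.89 Hz.

(a) f₀ = 887.8 Hz  (b) Q = 46.99  (c) BW = 18.89 Hz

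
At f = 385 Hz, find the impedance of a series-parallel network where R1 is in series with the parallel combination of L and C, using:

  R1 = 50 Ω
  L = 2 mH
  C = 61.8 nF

Step 1 — Angular frequency: ω = 2π·f = 2π·385 = 2419 rad/s.
Step 2 — Component impedances:
  R1: Z = R = 50 Ω
  L: Z = jωL = j·2419·0.002 = 0 + j4.838 Ω
  C: Z = 1/(jωC) = -j/(ω·C) = 0 - j6689 Ω
Step 3 — Parallel branch: L || C = 1/(1/L + 1/C) = 0 + j4.842 Ω.
Step 4 — Series with R1: Z_total = R1 + (L || C) = 50 + j4.842 Ω = 50.23∠5.5° Ω.

Z = 50 + j4.842 Ω = 50.23∠5.5° Ω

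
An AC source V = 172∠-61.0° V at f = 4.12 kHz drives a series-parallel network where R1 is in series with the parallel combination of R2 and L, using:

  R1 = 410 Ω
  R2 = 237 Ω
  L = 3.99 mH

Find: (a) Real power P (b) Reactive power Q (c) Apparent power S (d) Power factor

Step 1 — Angular frequency: ω = 2π·f = 2π·4120 = 2.589e+04 rad/s.
Step 2 — Component impedances:
  R1: Z = R = 410 Ω
  R2: Z = R = 237 Ω
  L: Z = jωL = j·2.589e+04·0.00399 = 0 + j103.3 Ω
Step 3 — Parallel branch: R2 || L = 1/(1/R2 + 1/L) = 37.83 + j86.8 Ω.
Step 4 — Series with R1: Z_total = R1 + (R2 || L) = 447.8 + j86.8 Ω = 456.2∠11.0° Ω.
Step 5 — Source phasor: V = 172∠-61.0° V = 83.39 - j150.4 V.
Step 6 — Current: I = V / Z = 0.1167 - j0.3585 A = 0.3771∠-72.0° A.
Step 7 — Complex power: S = V·I* = 63.67 + j12.34 VA.
Step 8 — Real power: P = Re(S) = 63.67 W.
Step 9 — Reactive power: Q = Im(S) = 12.34 VAR.
Step 10 — Apparent power: |S| = 64.85 VA.
Step 11 — Power factor: PF = P/|S| = 0.9817 (lagging).

(a) P = 63.67 W  (b) Q = 12.34 VAR  (c) S = 64.85 VA  (d) PF = 0.9817 (lagging)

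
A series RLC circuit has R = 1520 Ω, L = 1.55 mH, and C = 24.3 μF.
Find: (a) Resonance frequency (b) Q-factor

Step 1 — Resonance condition Im(Z)=0 gives ω₀ = 1/√(LC).
Step 2 — ω₀ = 1/√(0.00155·2.43e-05) = 5153 rad/s.
Step 3 — f₀ = ω₀/(2π) = 820.1 Hz.
Step 4 — Series Q: Q = ω₀L/R = 5153·0.00155/1520 = 0.005254.

(a) f₀ = 820.1 Hz  (b) Q = 0.005254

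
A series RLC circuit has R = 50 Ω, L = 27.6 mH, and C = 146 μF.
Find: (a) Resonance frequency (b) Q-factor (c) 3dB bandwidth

Step 1 — Resonance condition Im(Z)=0 gives ω₀ = 1/√(LC).
Step 2 — ω₀ = 1/√(0.0276·0.000146) = 498.2 rad/s.
Step 3 — f₀ = ω₀/(2π) = 79.28 Hz.
Step 4 — Series Q: Q = ω₀L/R = 498.2·0.0276/50 = 0.275.
Step 5 — 3dB bandwidth: Δω = ω₀/Q = 1812 rad/s; BW = Δω/(2π) = 288.3 Hz.

(a) f₀ = 79.28 Hz  (b) Q = 0.275  (c) BW = 288.3 Hz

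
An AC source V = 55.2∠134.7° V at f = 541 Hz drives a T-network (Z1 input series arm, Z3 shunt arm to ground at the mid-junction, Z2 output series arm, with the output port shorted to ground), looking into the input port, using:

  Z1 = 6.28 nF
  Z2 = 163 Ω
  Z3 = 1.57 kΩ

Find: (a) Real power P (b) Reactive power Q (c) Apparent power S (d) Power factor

Step 1 — Angular frequency: ω = 2π·f = 2π·541 = 3399 rad/s.
Step 2 — Component impedances:
  Z1: Z = 1/(jωC) = -j/(ω·C) = 0 - j4.684e+04 Ω
  Z2: Z = R = 163 Ω
  Z3: Z = R = 1570 Ω
Step 3 — With the output port shorted to ground, the output series arm Z2 runs from the junction to ground; the shunt arm Z3 also runs from the junction to ground. They appear in parallel: Z3 || Z2 = 147.7 Ω.
Step 4 — Series with input arm Z1: Z_in = Z1 + (Z3 || Z2) = 147.7 - j4.684e+04 Ω = 4.685e+04∠-89.8° Ω.
Step 5 — Source phasor: V = 55.2∠134.7° V = -38.83 + j39.24 V.
Step 6 — Current: I = V / Z = -0.0008402 - j0.0008262 A = 0.001178∠-135.5° A.
Step 7 — Complex power: S = V·I* = 0.000205 - j0.06504 VA.
Step 8 — Real power: P = Re(S) = 0.000205 W.
Step 9 — Reactive power: Q = Im(S) = -0.06504 VAR.
Step 10 — Apparent power: |S| = 0.06504 VA.
Step 11 — Power factor: PF = P/|S| = 0.003152 (leading).

(a) P = 0.000205 W  (b) Q = -0.06504 VAR  (c) S = 0.06504 VA  (d) PF = 0.003152 (leading)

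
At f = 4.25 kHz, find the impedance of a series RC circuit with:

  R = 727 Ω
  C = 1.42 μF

Step 1 — Angular frequency: ω = 2π·f = 2π·4250 = 2.67e+04 rad/s.
Step 2 — Component impedances:
  R: Z = R = 727 Ω
  C: Z = 1/(jωC) = -j/(ω·C) = 0 - j26.37 Ω
Step 3 — Series combination: Z_total = R + C = 727 - j26.37 Ω = 727.5∠-2.1° Ω.

Z = 727 - j26.37 Ω = 727.5∠-2.1° Ω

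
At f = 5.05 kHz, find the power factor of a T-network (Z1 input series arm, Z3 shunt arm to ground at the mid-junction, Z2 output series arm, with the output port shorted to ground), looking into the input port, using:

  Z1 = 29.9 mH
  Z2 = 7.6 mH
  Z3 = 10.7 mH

Step 1 — Angular frequency: ω = 2π·f = 2π·5050 = 3.173e+04 rad/s.
Step 2 — Component impedances:
  Z1: Z = jωL = j·3.173e+04·0.0299 = 0 + j948.7 Ω
  Z2: Z = jωL = j·3.173e+04·0.0076 = 0 + j241.1 Ω
  Z3: Z = jωL = j·3.173e+04·0.0107 = 0 + j339.5 Ω
Step 3 — With the output port shorted to ground, the output series arm Z2 runs from the junction to ground; the shunt arm Z3 also runs from the junction to ground. They appear in parallel: Z3 || Z2 = 0 + j141 Ω.
Step 4 — Series with input arm Z1: Z_in = Z1 + (Z3 || Z2) = 0 + j1090 Ω = 1090∠90.0° Ω.
Step 5 — Power factor: PF = cos(φ) = Re(Z)/|Z| = 0/1090 = 0.
Step 6 — Type: Im(Z) = 1090 ⇒ lagging (phase φ = 90.0°).

PF = 0 (lagging, φ = 90.0°)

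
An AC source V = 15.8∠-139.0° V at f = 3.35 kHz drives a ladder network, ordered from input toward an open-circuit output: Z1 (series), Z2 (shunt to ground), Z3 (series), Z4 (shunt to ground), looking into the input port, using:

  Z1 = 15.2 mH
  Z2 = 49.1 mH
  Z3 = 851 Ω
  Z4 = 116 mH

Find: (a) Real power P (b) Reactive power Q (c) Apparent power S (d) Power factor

Step 1 — Angular frequency: ω = 2π·f = 2π·3350 = 2.105e+04 rad/s.
Step 2 — Component impedances:
  Z1: Z = jωL = j·2.105e+04·0.0152 = 0 + j319.9 Ω
  Z2: Z = jωL = j·2.105e+04·0.0491 = 0 + j1033 Ω
  Z3: Z = R = 851 Ω
  Z4: Z = jωL = j·2.105e+04·0.116 = 0 + j2442 Ω
Step 3 — Ladder network (open output): work backward from the far end, alternating series and parallel combinations. Z_in = 71.01 + j1063 Ω = 1066∠86.2° Ω.
Step 4 — Source phasor: V = 15.8∠-139.0° V = -11.92 - j10.37 V.
Step 5 — Current: I = V / Z = -0.01045 + j0.01052 A = 0.01482∠134.8° A.
Step 6 — Complex power: S = V·I* = 0.0156 + j0.2337 VA.
Step 7 — Real power: P = Re(S) = 0.0156 W.
Step 8 — Reactive power: Q = Im(S) = 0.2337 VAR.
Step 9 — Apparent power: |S| = 0.2342 VA.
Step 10 — Power factor: PF = P/|S| = 0.06662 (lagging).

(a) P = 0.0156 W  (b) Q = 0.2337 VAR  (c) S = 0.2342 VA  (d) PF = 0.06662 (lagging)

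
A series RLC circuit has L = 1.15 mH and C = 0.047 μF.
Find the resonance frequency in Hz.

Step 1 — Resonance condition Im(Z)=0 gives ω₀ = 1/√(LC).
Step 2 — ω₀ = 1/√(0.00115·4.7e-08) = 1.36e+05 rad/s.
Step 3 — f₀ = ω₀/(2π) = 2.165e+04 Hz.

f₀ = 2.165e+04 Hz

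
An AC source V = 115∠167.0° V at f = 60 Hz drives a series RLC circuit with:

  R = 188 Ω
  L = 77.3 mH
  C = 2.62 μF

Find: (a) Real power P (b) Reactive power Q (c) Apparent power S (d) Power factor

Step 1 — Angular frequency: ω = 2π·f = 2π·60 = 377 rad/s.
Step 2 — Component impedances:
  R: Z = R = 188 Ω
  L: Z = jωL = j·377·0.0773 = 0 + j29.14 Ω
  C: Z = 1/(jωC) = -j/(ω·C) = 0 - j1012 Ω
Step 3 — Series combination: Z_total = R + L + C = 188 - j983.3 Ω = 1001∠-79.2° Ω.
Step 4 — Source phasor: V = 115∠167.0° V = -112.1 + j25.87 V.
Step 5 — Current: I = V / Z = -0.0464 - j0.1051 A = 0.1149∠-113.8° A.
Step 6 — Complex power: S = V·I* = 2.481 - j12.98 VA.
Step 7 — Real power: P = Re(S) = 2.481 W.
Step 8 — Reactive power: Q = Im(S) = -12.98 VAR.
Step 9 — Apparent power: |S| = 13.21 VA.
Step 10 — Power factor: PF = P/|S| = 0.1878 (leading).

(a) P = 2.481 W  (b) Q = -12.98 VAR  (c) S = 13.21 VA  (d) PF = 0.1878 (leading)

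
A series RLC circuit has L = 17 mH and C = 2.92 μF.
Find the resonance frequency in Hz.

Step 1 — Resonance condition Im(Z)=0 gives ω₀ = 1/√(LC).
Step 2 — ω₀ = 1/√(0.017·2.92e-06) = 4488 rad/s.
Step 3 — f₀ = ω₀/(2π) = 714.3 Hz.

f₀ = 714.3 Hz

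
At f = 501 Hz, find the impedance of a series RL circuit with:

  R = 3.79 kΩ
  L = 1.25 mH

Step 1 — Angular frequency: ω = 2π·f = 2π·501 = 3148 rad/s.
Step 2 — Component impedances:
  R: Z = R = 3790 Ω
  L: Z = jωL = j·3148·0.00125 = 0 + j3.935 Ω
Step 3 — Series combination: Z_total = R + L = 3790 + j3.935 Ω = 3790∠0.1° Ω.

Z = 3790 + j3.935 Ω = 3790∠0.1° Ω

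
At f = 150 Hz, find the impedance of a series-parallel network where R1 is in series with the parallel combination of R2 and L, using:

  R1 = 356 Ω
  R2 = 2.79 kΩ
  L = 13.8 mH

Step 1 — Angular frequency: ω = 2π·f = 2π·150 = 942.5 rad/s.
Step 2 — Component impedances:
  R1: Z = R = 356 Ω
  R2: Z = R = 2790 Ω
  L: Z = jωL = j·942.5·0.0138 = 0 + j13.01 Ω
Step 3 — Parallel branch: R2 || L = 1/(1/R2 + 1/L) = 0.06063 + j13.01 Ω.
Step 4 — Series with R1: Z_total = R1 + (R2 || L) = 356.1 + j13.01 Ω = 356.3∠2.1° Ω.

Z = 356.1 + j13.01 Ω = 356.3∠2.1° Ω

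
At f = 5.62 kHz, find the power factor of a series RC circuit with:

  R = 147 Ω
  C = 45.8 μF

Step 1 — Angular frequency: ω = 2π·f = 2π·5620 = 3.531e+04 rad/s.
Step 2 — Component impedances:
  R: Z = R = 147 Ω
  C: Z = 1/(jωC) = -j/(ω·C) = 0 - j0.6183 Ω
Step 3 — Series combination: Z_total = R + C = 147 - j0.6183 Ω = 147∠-0.2° Ω.
Step 4 — Power factor: PF = cos(φ) = Re(Z)/|Z| = 147/147 = 1.
Step 5 — Type: Im(Z) = -0.6183 ⇒ leading (phase φ = -0.2°).

PF = 1 (leading, φ = -0.2°)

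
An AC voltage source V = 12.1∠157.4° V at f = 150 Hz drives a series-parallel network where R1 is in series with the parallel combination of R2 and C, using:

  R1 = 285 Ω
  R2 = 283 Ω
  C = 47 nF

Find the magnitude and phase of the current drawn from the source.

Step 1 — Angular frequency: ω = 2π·f = 2π·150 = 942.5 rad/s.
Step 2 — Component impedances:
  R1: Z = R = 285 Ω
  R2: Z = R = 283 Ω
  C: Z = 1/(jωC) = -j/(ω·C) = 0 - j2.258e+04 Ω
Step 3 — Parallel branch: R2 || C = 1/(1/R2 + 1/C) = 283 - j3.547 Ω.
Step 4 — Series with R1: Z_total = R1 + (R2 || C) = 568 - j3.547 Ω = 568∠-0.4° Ω.
Step 5 — Source phasor: V = 12.1∠157.4° V = -11.17 + j4.65 V.
Step 6 — Ohm's law: I = V / Z_total = (-11.17 + j4.65) / (568 - j3.547) = -0.01972 + j0.008064 A.
Step 7 — Convert to polar: |I| = 0.0213 A, ∠I = 157.8°.

I = 0.0213∠157.8° A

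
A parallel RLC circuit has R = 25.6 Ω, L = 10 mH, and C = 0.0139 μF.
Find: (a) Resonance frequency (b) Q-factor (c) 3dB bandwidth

Step 1 — Resonance: ω₀ = 1/√(LC) = 1/√(0.01·1.39e-08) = 8.482e+04 rad/s.
Step 2 — f₀ = ω₀/(2π) = 1.35e+04 Hz.
Step 3 — Parallel Q: Q = R/(ω₀L) = 25.6/(8.482e+04·0.01) = 0.03018.
Step 4 — Bandwidth: Δω = ω₀/Q = 2.81e+06 rad/s; BW = Δω/(2π) = 4.473e+05 Hz.

(a) f₀ = 1.35e+04 Hz  (b) Q = 0.03018  (c) BW = 4.473e+05 Hz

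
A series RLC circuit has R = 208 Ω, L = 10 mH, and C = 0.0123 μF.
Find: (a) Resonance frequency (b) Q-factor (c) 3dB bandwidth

Step 1 — Resonance: ω₀ = 1/√(LC) = 1/√(0.01·1.23e-08) = 9.017e+04 rad/s.
Step 2 — f₀ = ω₀/(2π) = 1.435e+04 Hz.
Step 3 — Series Q: Q = ω₀L/R = 9.017e+04·0.01/208 = 4.335.
Step 4 — Bandwidth: Δω = ω₀/Q = 2.08e+04 rad/s; BW = Δω/(2π) = 3310 Hz.

(a) f₀ = 1.435e+04 Hz  (b) Q = 4.335  (c) BW = 3310 Hz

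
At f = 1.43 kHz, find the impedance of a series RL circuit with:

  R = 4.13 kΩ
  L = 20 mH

Step 1 — Angular frequency: ω = 2π·f = 2π·1430 = 8985 rad/s.
Step 2 — Component impedances:
  R: Z = R = 4130 Ω
  L: Z = jωL = j·8985·0.02 = 0 + j179.7 Ω
Step 3 — Series combination: Z_total = R + L = 4130 + j179.7 Ω = 4134∠2.5° Ω.

Z = 4130 + j179.7 Ω = 4134∠2.5° Ω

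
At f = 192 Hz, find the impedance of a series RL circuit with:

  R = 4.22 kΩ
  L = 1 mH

Step 1 — Angular frequency: ω = 2π·f = 2π·192 = 1206 rad/s.
Step 2 — Component impedances:
  R: Z = R = 4220 Ω
  L: Z = jωL = j·1206·0.001 = 0 + j1.206 Ω
Step 3 — Series combination: Z_total = R + L = 4220 + j1.206 Ω = 4220∠0.0° Ω.

Z = 4220 + j1.206 Ω = 4220∠0.0° Ω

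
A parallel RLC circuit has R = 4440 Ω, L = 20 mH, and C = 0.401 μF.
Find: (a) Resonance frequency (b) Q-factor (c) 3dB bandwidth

Step 1 — Resonance: ω₀ = 1/√(LC) = 1/√(0.02·4.01e-07) = 1.117e+04 rad/s.
Step 2 — f₀ = ω₀/(2π) = 1777 Hz.
Step 3 — Parallel Q: Q = R/(ω₀L) = 4440/(1.117e+04·0.02) = 19.88.
Step 4 — Bandwidth: Δω = ω₀/Q = 561.7 rad/s; BW = Δω/(2π) = 89.39 Hz.

(a) f₀ = 1777 Hz  (b) Q = 19.88  (c) BW = 89.39 Hz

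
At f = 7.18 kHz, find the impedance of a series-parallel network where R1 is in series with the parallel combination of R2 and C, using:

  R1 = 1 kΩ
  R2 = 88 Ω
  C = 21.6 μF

Step 1 — Angular frequency: ω = 2π·f = 2π·7180 = 4.511e+04 rad/s.
Step 2 — Component impedances:
  R1: Z = R = 1000 Ω
  R2: Z = R = 88 Ω
  C: Z = 1/(jωC) = -j/(ω·C) = 0 - j1.026 Ω
Step 3 — Parallel branch: R2 || C = 1/(1/R2 + 1/C) = 0.01197 - j1.026 Ω.
Step 4 — Series with R1: Z_total = R1 + (R2 || C) = 1000 - j1.026 Ω = 1000∠-0.1° Ω.

Z = 1000 - j1.026 Ω = 1000∠-0.1° Ω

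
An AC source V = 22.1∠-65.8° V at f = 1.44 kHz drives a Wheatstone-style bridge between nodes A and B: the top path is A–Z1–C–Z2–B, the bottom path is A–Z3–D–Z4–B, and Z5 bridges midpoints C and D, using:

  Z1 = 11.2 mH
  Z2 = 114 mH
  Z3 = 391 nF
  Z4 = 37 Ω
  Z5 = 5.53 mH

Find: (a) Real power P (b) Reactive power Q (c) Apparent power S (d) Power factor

Step 1 — Angular frequency: ω = 2π·f = 2π·1440 = 9048 rad/s.
Step 2 — Component impedances:
  Z1: Z = jωL = j·9048·0.0112 = 0 + j101.3 Ω
  Z2: Z = jωL = j·9048·0.114 = 0 + j1031 Ω
  Z3: Z = 1/(jωC) = -j/(ω·C) = 0 - j282.7 Ω
  Z4: Z = R = 37 Ω
  Z5: Z = jωL = j·9048·0.00553 = 0 + j50.03 Ω
Step 3 — Bridge requires nodal analysis (the Z5 bridge couples midpoints C and D, so the two paths cannot be reduced to a simple series/parallel combination). Setting node B to ground and injecting 1 A at node A, the 3-node admittance system at A, C, D solves to V_A = Z_AB = 30.08 + j316.3 Ω = 317.8∠84.6° Ω.
Step 4 — Source phasor: V = 22.1∠-65.8° V = 9.059 - j20.16 V.
Step 5 — Current: I = V / Z = -0.06045 - j0.03439 A = 0.06955∠-150.4° A.
Step 6 — Complex power: S = V·I* = 0.1455 + j1.53 VA.
Step 7 — Real power: P = Re(S) = 0.1455 W.
Step 8 — Reactive power: Q = Im(S) = 1.53 VAR.
Step 9 — Apparent power: |S| = 1.537 VA.
Step 10 — Power factor: PF = P/|S| = 0.09465 (lagging).

(a) P = 0.1455 W  (b) Q = 1.53 VAR  (c) S = 1.537 VA  (d) PF = 0.09465 (lagging)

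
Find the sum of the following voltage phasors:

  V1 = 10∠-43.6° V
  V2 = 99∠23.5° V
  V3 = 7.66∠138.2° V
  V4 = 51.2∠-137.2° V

Step 1 — Convert each phasor to rectangular form:
  V1 = 10·(cos(-43.6°) + j·sin(-43.6°)) = 7.242 - j6.896 V
  V2 = 99·(cos(23.5°) + j·sin(23.5°)) = 90.79 + j39.48 V
  V3 = 7.66·(cos(138.2°) + j·sin(138.2°)) = -5.71 + j5.106 V
  V4 = 51.2·(cos(-137.2°) + j·sin(-137.2°)) = -37.57 - j34.79 V
Step 2 — Sum components: V_total = 54.75 + j2.898 V.
Step 3 — Convert to polar: |V_total| = 54.83 V, ∠V_total = 3.0°.

V_total = 54.83∠3.0° V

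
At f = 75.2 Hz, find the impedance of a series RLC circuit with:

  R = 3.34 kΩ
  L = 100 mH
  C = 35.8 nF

Step 1 — Angular frequency: ω = 2π·f = 2π·75.2 = 472.5 rad/s.
Step 2 — Component impedances:
  R: Z = R = 3340 Ω
  L: Z = jωL = j·472.5·0.1 = 0 + j47.25 Ω
  C: Z = 1/(jωC) = -j/(ω·C) = 0 - j5.912e+04 Ω
Step 3 — Series combination: Z_total = R + L + C = 3340 - j5.907e+04 Ω = 5.917e+04∠-86.8° Ω.

Z = 3340 - j5.907e+04 Ω = 5.917e+04∠-86.8° Ω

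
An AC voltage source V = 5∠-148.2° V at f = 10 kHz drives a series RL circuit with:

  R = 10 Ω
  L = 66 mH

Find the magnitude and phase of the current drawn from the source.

Step 1 — Angular frequency: ω = 2π·f = 2π·1e+04 = 6.283e+04 rad/s.
Step 2 — Component impedances:
  R: Z = R = 10 Ω
  L: Z = jωL = j·6.283e+04·0.066 = 0 + j4147 Ω
Step 3 — Series combination: Z_total = R + L = 10 + j4147 Ω = 4147∠89.9° Ω.
Step 4 — Source phasor: V = 5∠-148.2° V = -4.249 - j2.635 V.
Step 5 — Ohm's law: I = V / Z_total = (-4.249 - j2.635) / (10 + j4147) = -0.0006378 + j0.001023 A.
Step 6 — Convert to polar: |I| = 0.001206 A, ∠I = 121.9°.

I = 0.001206∠121.9° A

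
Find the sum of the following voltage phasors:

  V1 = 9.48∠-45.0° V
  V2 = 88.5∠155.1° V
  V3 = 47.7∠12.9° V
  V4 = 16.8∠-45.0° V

Step 1 — Convert each phasor to rectangular form:
  V1 = 9.48·(cos(-45.0°) + j·sin(-45.0°)) = 6.703 - j6.703 V
  V2 = 88.5·(cos(155.1°) + j·sin(155.1°)) = -80.27 + j37.26 V
  V3 = 47.7·(cos(12.9°) + j·sin(12.9°)) = 46.5 + j10.65 V
  V4 = 16.8·(cos(-45.0°) + j·sin(-45.0°)) = 11.88 - j11.88 V
Step 2 — Sum components: V_total = -15.19 + j29.33 V.
Step 3 — Convert to polar: |V_total| = 33.03 V, ∠V_total = 117.4°.

V_total = 33.03∠117.4° V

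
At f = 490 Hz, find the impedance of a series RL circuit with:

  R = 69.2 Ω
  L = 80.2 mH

Step 1 — Angular frequency: ω = 2π·f = 2π·490 = 3079 rad/s.
Step 2 — Component impedances:
  R: Z = R = 69.2 Ω
  L: Z = jωL = j·3079·0.0802 = 0 + j246.9 Ω
Step 3 — Series combination: Z_total = R + L = 69.2 + j246.9 Ω = 256.4∠74.3° Ω.

Z = 69.2 + j246.9 Ω = 256.4∠74.3° Ω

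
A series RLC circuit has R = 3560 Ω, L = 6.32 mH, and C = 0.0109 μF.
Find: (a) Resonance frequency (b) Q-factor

Step 1 — Resonance condition Im(Z)=0 gives ω₀ = 1/√(LC).
Step 2 — ω₀ = 1/√(0.00632·1.09e-08) = 1.205e+05 rad/s.
Step 3 — f₀ = ω₀/(2π) = 1.918e+04 Hz.
Step 4 — Series Q: Q = ω₀L/R = 1.205e+05·0.00632/3560 = 0.2139.

(a) f₀ = 1.918e+04 Hz  (b) Q = 0.2139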